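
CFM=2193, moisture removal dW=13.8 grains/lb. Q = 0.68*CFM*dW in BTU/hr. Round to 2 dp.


Q = 0.68 * 2193 * 13.8 = 20579.11 BTU/hr

20579.11 BTU/hr


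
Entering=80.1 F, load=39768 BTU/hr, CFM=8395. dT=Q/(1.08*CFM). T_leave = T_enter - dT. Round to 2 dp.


dT = 39768/(1.08*8395) = 4.3862
T_leave = 80.1 - 4.3862 = 75.71 F

75.71 F


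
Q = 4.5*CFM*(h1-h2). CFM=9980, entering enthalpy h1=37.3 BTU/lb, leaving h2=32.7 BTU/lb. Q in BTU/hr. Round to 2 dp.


Q = 4.5 * 9980 * (37.3 - 32.7) = 206586.00 BTU/hr

206586.00 BTU/hr


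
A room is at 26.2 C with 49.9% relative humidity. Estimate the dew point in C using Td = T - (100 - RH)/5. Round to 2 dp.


Td = 26.2 - (100-49.9)/5 = 16.18 C

16.18 C


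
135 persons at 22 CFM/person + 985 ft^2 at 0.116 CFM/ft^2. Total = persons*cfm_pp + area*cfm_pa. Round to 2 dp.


Total = 135*22 + 985*0.116 = 3084.26 CFM

3084.26 CFM


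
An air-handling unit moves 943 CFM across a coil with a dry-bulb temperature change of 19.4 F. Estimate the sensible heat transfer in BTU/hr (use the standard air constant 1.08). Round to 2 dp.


Q = 1.08 * 943 * 19.4 = 19757.74 BTU/hr

19757.74 BTU/hr


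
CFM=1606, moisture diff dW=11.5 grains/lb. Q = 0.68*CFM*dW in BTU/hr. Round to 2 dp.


Q = 0.68 * 1606 * 11.5 = 12558.92 BTU/hr

12558.92 BTU/hr


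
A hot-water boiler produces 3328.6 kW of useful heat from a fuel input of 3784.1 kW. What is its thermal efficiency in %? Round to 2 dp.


eta = (3328.6/3784.1)*100 = 87.96 %

87.96 %


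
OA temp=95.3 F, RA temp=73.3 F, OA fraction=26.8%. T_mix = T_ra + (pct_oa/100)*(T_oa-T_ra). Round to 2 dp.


T_mix = 73.3 + (26.8/100)*(95.3-73.3) = 79.20 F

79.20 F


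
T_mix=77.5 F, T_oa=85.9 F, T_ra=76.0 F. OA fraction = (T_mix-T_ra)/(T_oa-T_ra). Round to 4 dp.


frac = (77.5 - 76.0) / (85.9 - 76.0) = 0.1515

0.1515


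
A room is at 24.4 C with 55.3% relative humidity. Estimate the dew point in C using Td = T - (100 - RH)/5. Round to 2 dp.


Td = 24.4 - (100-55.3)/5 = 15.46 C

15.46 C


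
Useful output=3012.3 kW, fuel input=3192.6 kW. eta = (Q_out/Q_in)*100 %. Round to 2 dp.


eta = (3012.3/3192.6)*100 = 94.35 %

94.35 %


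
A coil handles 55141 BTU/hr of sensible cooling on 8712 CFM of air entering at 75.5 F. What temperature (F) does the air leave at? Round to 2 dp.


dT = 55141/(1.08*8712) = 5.8605
T_leave = 75.5 - 5.8605 = 69.64 F

69.64 F


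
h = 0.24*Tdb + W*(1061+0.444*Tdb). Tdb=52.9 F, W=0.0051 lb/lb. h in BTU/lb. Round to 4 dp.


h = 0.24*52.9 + 0.0051*(1061+0.444*52.9) = 18.2269 BTU/lb

18.2269 BTU/lb


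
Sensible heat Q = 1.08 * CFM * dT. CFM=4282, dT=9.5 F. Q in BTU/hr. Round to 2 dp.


Q = 1.08 * 4282 * 9.5 = 43933.32 BTU/hr

43933.32 BTU/hr


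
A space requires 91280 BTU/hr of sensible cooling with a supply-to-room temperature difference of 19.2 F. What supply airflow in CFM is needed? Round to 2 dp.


CFM = 91280 / (1.08 * 19.2) = 4402.01

4402.01 CFM


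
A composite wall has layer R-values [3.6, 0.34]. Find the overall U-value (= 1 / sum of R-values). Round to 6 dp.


R_total = 3.6 + 0.34 = 3.94
U = 1/3.94 = 0.253807

0.253807


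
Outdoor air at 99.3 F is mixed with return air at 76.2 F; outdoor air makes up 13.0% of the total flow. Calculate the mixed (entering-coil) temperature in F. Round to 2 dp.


T_mix = 76.2 + (13.0/100)*(99.3-76.2) = 79.20 F

79.20 F


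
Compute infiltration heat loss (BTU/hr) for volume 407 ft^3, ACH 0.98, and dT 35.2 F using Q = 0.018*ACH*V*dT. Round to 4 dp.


Q = 0.018 * 0.98 * 407 * 35.2 = 252.7177 BTU/hr

252.7177 BTU/hr


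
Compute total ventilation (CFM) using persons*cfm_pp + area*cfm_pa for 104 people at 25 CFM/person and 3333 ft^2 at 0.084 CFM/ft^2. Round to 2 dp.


Total = 104*25 + 3333*0.084 = 2879.97 CFM

2879.97 CFM


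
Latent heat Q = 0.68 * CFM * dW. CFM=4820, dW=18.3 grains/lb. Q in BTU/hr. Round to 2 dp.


Q = 0.68 * 4820 * 18.3 = 59980.08 BTU/hr

59980.08 BTU/hr


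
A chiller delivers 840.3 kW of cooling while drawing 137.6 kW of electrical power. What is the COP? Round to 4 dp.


COP = 840.3 / 137.6 = 6.1068

6.1068


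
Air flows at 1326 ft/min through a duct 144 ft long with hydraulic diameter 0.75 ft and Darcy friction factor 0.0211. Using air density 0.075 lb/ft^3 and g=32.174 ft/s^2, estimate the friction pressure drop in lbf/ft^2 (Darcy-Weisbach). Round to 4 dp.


v_fps = 1326/60 = 22.1 ft/s
dp = 0.0211*(144/0.75)*0.075*22.1^2/(2*32.174) = 2.3062 lbf/ft^2

2.3062 lbf/ft^2


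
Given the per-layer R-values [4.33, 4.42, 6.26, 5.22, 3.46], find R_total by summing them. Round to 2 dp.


R_total = 4.33 + 4.42 + 6.26 + 5.22 + 3.46 = 23.69

23.69


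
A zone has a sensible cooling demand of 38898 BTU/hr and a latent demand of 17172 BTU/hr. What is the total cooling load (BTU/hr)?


Qt = 38898 + 17172 = 56070 BTU/hr

56070 BTU/hr


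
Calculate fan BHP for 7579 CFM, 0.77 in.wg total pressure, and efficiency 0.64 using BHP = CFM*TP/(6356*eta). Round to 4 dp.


BHP = 7579 * 0.77 / (6356 * 0.64) = 1.4346 hp

1.4346 hp


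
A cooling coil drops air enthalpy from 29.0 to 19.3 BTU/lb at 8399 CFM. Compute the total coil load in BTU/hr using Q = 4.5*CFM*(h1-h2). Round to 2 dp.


Q = 4.5 * 8399 * (29.0 - 19.3) = 366616.35 BTU/hr

366616.35 BTU/hr


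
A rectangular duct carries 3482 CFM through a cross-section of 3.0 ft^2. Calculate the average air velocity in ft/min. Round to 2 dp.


V = 3482 / 3.0 = 1160.67 ft/min

1160.67 ft/min


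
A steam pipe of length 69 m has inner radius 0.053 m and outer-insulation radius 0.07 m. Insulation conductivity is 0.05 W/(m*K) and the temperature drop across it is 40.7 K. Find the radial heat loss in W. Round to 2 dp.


Q = 2*pi*0.05*69*40.7/ln(0.07/0.053) = 3171.25 W

3171.25 W


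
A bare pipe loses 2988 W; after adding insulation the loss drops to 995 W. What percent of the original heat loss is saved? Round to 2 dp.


Savings = ((2988-995)/2988)*100 = 66.70 %

66.70 %


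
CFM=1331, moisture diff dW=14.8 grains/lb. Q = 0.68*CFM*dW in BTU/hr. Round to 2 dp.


Q = 0.68 * 1331 * 14.8 = 13395.18 BTU/hr

13395.18 BTU/hr


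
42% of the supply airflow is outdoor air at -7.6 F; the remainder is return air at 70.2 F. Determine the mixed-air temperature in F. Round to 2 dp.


T_mix = 0.42*(-7.6) + 0.58*70.2 = 37.52 F

37.52 F


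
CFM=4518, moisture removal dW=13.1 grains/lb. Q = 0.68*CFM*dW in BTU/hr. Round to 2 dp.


Q = 0.68 * 4518 * 13.1 = 40246.34 BTU/hr

40246.34 BTU/hr


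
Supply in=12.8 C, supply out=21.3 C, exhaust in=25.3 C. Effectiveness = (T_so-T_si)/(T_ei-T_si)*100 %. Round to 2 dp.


eff = (21.3-12.8)/(25.3-12.8)*100 = 68.00 %

68.00 %


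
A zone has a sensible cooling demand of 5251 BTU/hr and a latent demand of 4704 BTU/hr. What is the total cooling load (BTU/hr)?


Qt = 5251 + 4704 = 9955 BTU/hr

9955 BTU/hr


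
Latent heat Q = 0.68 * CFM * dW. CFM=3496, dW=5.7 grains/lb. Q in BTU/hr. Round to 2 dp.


Q = 0.68 * 3496 * 5.7 = 13550.50 BTU/hr

13550.50 BTU/hr


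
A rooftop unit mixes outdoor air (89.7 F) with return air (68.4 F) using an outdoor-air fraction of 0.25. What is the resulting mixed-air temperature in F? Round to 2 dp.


T_mix = 0.25*89.7 + 0.75*68.4 = 73.73 F

73.73 F


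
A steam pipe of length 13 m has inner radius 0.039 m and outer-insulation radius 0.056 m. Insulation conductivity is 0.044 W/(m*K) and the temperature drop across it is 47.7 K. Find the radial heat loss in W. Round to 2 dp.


Q = 2*pi*0.044*13*47.7/ln(0.056/0.039) = 473.85 W

473.85 W


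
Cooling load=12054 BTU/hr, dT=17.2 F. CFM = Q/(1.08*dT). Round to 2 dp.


CFM = 12054 / (1.08 * 17.2) = 648.90

648.90 CFM


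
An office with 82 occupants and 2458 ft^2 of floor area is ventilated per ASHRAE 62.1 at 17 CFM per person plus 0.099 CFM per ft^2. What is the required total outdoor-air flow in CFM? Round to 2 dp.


Total = 82*17 + 2458*0.099 = 1637.34 CFM

1637.34 CFM


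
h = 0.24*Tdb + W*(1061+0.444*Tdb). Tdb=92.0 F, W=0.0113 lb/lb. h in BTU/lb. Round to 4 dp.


h = 0.24*92.0 + 0.0113*(1061+0.444*92.0) = 34.5309 BTU/lb

34.5309 BTU/lb


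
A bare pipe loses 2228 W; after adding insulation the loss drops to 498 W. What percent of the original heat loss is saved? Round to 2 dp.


Savings = ((2228-498)/2228)*100 = 77.65 %

77.65 %


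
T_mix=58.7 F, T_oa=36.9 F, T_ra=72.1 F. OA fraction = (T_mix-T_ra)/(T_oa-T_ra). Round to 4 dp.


frac = (58.7 - 72.1) / (36.9 - 72.1) = 0.3807

0.3807


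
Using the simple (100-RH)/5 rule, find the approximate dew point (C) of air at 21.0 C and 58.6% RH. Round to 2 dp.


Td = 21.0 - (100-58.6)/5 = 12.72 C

12.72 C


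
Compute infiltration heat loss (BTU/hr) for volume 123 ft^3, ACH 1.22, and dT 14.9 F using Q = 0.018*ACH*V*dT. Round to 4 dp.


Q = 0.018 * 1.22 * 123 * 14.9 = 40.2461 BTU/hr

40.2461 BTU/hr


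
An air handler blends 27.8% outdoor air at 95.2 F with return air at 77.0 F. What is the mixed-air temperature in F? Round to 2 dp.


T_mix = 77.0 + (27.8/100)*(95.2-77.0) = 82.06 F

82.06 F


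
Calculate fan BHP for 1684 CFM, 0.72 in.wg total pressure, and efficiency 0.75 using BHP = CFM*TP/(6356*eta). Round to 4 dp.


BHP = 1684 * 0.72 / (6356 * 0.75) = 0.2543 hp

0.2543 hp


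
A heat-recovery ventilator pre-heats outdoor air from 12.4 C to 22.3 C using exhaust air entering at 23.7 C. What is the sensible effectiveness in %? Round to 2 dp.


eff = (22.3-12.4)/(23.7-12.4)*100 = 87.61 %

87.61 %


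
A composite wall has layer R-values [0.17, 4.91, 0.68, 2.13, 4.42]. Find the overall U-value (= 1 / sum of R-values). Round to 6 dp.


R_total = 0.17 + 4.91 + 0.68 + 2.13 + 4.42 = 12.31
U = 1/12.31 = 0.081235

0.081235


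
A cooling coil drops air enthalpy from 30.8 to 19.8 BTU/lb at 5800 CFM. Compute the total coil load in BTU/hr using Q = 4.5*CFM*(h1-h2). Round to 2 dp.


Q = 4.5 * 5800 * (30.8 - 19.8) = 287100.00 BTU/hr

287100.00 BTU/hr


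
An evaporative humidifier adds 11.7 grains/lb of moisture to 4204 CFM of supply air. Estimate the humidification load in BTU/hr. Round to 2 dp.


Q = 0.68 * 4204 * 11.7 = 33447.02 BTU/hr

33447.02 BTU/hr


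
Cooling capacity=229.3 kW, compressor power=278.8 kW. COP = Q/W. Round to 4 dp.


COP = 229.3 / 278.8 = 0.8225

0.8225


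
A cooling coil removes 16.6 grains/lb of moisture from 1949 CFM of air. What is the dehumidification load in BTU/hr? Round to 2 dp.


Q = 0.68 * 1949 * 16.6 = 22000.31 BTU/hr

22000.31 BTU/hr


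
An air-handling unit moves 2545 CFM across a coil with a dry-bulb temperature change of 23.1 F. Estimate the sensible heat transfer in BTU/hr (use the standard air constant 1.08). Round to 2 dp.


Q = 1.08 * 2545 * 23.1 = 63492.66 BTU/hr

63492.66 BTU/hr


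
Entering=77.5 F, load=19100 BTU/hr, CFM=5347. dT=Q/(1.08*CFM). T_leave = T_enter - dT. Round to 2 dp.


dT = 19100/(1.08*5347) = 3.3075
T_leave = 77.5 - 3.3075 = 74.19 F

74.19 F


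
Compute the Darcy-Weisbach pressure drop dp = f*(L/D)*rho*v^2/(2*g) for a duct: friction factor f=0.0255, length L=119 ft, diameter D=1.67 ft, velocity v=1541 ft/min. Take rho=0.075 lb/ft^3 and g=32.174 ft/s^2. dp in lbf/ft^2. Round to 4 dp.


v_fps = 1541/60 = 25.6833 ft/s
dp = 0.0255*(119/1.67)*0.075*25.6833^2/(2*32.174) = 1.3970 lbf/ft^2

1.3970 lbf/ft^2


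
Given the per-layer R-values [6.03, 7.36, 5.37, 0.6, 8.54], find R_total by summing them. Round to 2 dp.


R_total = 6.03 + 7.36 + 5.37 + 0.6 + 8.54 = 27.90

27.90


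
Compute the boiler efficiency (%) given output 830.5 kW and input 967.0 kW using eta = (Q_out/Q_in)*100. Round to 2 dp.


eta = (830.5/967.0)*100 = 85.88 %

85.88 %


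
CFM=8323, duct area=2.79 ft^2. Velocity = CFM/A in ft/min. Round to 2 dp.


V = 8323 / 2.79 = 2983.15 ft/min

2983.15 ft/min


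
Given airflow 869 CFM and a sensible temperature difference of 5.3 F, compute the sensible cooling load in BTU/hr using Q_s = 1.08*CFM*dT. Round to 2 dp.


Q = 1.08 * 869 * 5.3 = 4974.16 BTU/hr

4974.16 BTU/hr


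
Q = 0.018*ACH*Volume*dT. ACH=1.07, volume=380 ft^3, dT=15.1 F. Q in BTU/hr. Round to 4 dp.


Q = 0.018 * 1.07 * 380 * 15.1 = 110.5139 BTU/hr

110.5139 BTU/hr


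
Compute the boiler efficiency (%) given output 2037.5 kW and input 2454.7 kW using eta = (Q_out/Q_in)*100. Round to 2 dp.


eta = (2037.5/2454.7)*100 = 83.00 %

83.00 %


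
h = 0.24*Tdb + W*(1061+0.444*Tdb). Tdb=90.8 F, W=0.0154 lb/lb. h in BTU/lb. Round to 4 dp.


h = 0.24*90.8 + 0.0154*(1061+0.444*90.8) = 38.7523 BTU/lb

38.7523 BTU/lb


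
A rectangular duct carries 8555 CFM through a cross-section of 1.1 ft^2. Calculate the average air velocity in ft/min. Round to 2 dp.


V = 8555 / 1.1 = 7777.27 ft/min

7777.27 ft/min


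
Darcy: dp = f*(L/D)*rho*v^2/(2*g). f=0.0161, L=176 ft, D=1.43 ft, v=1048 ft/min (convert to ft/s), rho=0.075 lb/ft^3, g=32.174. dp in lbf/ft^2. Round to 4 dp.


v_fps = 1048/60 = 17.4667 ft/s
dp = 0.0161*(176/1.43)*0.075*17.4667^2/(2*32.174) = 0.7046 lbf/ft^2

0.7046 lbf/ft^2


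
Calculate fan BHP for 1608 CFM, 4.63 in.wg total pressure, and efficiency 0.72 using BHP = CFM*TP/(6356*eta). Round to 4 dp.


BHP = 1608 * 4.63 / (6356 * 0.72) = 1.6269 hp

1.6269 hp


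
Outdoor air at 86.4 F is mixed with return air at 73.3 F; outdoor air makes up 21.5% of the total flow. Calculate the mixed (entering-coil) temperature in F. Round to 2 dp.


T_mix = 73.3 + (21.5/100)*(86.4-73.3) = 76.12 F

76.12 F


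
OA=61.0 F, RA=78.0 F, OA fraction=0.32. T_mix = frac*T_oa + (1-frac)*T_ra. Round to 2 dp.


T_mix = 0.32*61.0 + 0.68*78.0 = 72.56 F

72.56 F


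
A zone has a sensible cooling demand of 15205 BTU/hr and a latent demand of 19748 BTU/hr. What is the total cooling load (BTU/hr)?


Qt = 15205 + 19748 = 34953 BTU/hr

34953 BTU/hr


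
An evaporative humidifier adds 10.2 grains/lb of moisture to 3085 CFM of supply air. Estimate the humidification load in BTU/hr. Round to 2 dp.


Q = 0.68 * 3085 * 10.2 = 21397.56 BTU/hr

21397.56 BTU/hr


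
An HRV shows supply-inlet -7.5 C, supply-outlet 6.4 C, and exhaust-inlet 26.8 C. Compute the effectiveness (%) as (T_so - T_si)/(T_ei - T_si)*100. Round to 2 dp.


eff = (6.4-(-7.5))/(26.8-(-7.5))*100 = 40.52 %

40.52 %


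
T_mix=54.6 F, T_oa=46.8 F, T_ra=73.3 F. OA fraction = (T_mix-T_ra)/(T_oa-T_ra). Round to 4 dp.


frac = (54.6 - 73.3) / (46.8 - 73.3) = 0.7057

0.7057


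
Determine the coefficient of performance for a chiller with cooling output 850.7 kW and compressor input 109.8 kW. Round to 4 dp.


COP = 850.7 / 109.8 = 7.7477

7.7477


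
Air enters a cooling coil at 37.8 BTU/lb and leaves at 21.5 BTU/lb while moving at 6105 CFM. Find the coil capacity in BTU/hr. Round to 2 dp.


Q = 4.5 * 6105 * (37.8 - 21.5) = 447801.75 BTU/hr

447801.75 BTU/hr


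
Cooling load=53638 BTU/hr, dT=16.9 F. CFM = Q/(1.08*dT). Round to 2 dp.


CFM = 53638 / (1.08 * 16.9) = 2938.75

2938.75 CFM


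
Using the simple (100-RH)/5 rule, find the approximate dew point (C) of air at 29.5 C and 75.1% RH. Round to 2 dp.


Td = 29.5 - (100-75.1)/5 = 24.52 C

24.52 C


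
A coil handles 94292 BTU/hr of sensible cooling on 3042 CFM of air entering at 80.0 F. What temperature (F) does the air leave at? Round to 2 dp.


dT = 94292/(1.08*3042) = 28.7007
T_leave = 80.0 - 28.7007 = 51.30 F

51.30 F


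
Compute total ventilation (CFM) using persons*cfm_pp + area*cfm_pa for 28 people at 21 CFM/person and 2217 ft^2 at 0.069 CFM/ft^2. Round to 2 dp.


Total = 28*21 + 2217*0.069 = 740.97 CFM

740.97 CFM


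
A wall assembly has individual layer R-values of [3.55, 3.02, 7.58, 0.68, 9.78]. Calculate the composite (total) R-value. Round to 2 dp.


R_total = 3.55 + 3.02 + 7.58 + 0.68 + 9.78 = 24.61

24.61


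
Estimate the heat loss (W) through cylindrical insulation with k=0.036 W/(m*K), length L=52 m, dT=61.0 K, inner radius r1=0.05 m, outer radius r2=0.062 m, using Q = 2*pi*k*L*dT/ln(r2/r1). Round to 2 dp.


Q = 2*pi*0.036*52*61.0/ln(0.062/0.05) = 3335.43 W

3335.43 W


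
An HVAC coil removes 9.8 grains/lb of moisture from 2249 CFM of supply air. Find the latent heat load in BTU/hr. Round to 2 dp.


Q = 0.68 * 2249 * 9.8 = 14987.34 BTU/hr

14987.34 BTU/hr


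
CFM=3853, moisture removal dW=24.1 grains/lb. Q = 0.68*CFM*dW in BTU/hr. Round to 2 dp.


Q = 0.68 * 3853 * 24.1 = 63142.96 BTU/hr

63142.96 BTU/hr


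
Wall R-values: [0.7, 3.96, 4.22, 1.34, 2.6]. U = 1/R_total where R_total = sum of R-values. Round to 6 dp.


R_total = 0.7 + 3.96 + 4.22 + 1.34 + 2.6 = 12.82
U = 1/12.82 = 0.078003

0.078003


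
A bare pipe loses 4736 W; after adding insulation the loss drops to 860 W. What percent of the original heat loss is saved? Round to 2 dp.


Savings = ((4736-860)/4736)*100 = 81.84 %

81.84 %


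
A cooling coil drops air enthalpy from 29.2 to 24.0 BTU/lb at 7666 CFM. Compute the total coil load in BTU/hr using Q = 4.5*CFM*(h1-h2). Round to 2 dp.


Q = 4.5 * 7666 * (29.2 - 24.0) = 179384.40 BTU/hr

179384.40 BTU/hr


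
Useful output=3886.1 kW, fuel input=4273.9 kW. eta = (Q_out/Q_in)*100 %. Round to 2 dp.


eta = (3886.1/4273.9)*100 = 90.93 %

90.93 %


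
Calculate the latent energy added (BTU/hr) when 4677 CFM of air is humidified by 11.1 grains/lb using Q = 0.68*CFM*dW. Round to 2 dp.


Q = 0.68 * 4677 * 11.1 = 35302.00 BTU/hr

35302.00 BTU/hr


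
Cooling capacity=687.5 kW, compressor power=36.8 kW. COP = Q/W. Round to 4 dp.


COP = 687.5 / 36.8 = 18.6821

18.6821


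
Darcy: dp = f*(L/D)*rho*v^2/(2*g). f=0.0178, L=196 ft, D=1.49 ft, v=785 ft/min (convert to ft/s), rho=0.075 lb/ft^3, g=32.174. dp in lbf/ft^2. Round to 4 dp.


v_fps = 785/60 = 13.0833 ft/s
dp = 0.0178*(196/1.49)*0.075*13.0833^2/(2*32.174) = 0.4671 lbf/ft^2

0.4671 lbf/ft^2


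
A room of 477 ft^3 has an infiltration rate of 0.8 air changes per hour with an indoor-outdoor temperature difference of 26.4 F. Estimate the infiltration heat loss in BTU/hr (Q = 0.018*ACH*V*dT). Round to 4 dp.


Q = 0.018 * 0.8 * 477 * 26.4 = 181.3363 BTU/hr

181.3363 BTU/hr


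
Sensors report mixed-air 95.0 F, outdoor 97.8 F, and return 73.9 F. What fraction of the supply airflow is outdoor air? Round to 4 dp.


frac = (95.0 - 73.9) / (97.8 - 73.9) = 0.8828

0.8828


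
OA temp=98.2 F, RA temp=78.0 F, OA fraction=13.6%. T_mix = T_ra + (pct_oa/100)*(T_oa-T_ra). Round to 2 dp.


T_mix = 78.0 + (13.6/100)*(98.2-78.0) = 80.75 F

80.75 F


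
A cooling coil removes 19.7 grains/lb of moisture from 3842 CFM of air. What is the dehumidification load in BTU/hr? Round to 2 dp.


Q = 0.68 * 3842 * 19.7 = 51467.43 BTU/hr

51467.43 BTU/hr


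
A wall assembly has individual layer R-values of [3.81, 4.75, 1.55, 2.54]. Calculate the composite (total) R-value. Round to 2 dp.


R_total = 3.81 + 4.75 + 1.55 + 2.54 = 12.65

12.65


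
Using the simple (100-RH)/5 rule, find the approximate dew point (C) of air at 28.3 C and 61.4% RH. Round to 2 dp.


Td = 28.3 - (100-61.4)/5 = 20.58 C

20.58 C


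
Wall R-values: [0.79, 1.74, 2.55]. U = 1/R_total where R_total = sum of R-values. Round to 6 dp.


R_total = 0.79 + 1.74 + 2.55 = 5.08
U = 1/5.08 = 0.196850

0.196850


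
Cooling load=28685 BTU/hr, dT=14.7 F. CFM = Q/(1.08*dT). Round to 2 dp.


CFM = 28685 / (1.08 * 14.7) = 1806.82

1806.82 CFM


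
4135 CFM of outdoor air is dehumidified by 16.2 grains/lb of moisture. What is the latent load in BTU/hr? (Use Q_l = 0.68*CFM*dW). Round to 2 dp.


Q = 0.68 * 4135 * 16.2 = 45551.16 BTU/hr

45551.16 BTU/hr


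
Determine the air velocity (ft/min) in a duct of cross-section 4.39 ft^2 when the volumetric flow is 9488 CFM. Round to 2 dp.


V = 9488 / 4.39 = 2161.28 ft/min

2161.28 ft/min


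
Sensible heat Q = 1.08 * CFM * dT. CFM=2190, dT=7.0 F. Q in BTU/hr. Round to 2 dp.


Q = 1.08 * 2190 * 7.0 = 16556.40 BTU/hr

16556.40 BTU/hr


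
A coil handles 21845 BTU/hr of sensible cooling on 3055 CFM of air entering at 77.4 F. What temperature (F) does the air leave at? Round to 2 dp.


dT = 21845/(1.08*3055) = 6.6209
T_leave = 77.4 - 6.6209 = 70.78 F

70.78 F


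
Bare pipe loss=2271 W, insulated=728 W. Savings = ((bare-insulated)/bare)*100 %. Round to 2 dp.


Savings = ((2271-728)/2271)*100 = 67.94 %

67.94 %


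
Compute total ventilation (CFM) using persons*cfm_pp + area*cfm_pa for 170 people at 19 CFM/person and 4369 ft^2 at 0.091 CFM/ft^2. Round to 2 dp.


Total = 170*19 + 4369*0.091 = 3627.58 CFM

3627.58 CFM


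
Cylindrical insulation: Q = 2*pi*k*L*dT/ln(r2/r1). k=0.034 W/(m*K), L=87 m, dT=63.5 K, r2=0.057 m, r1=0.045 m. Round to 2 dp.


Q = 2*pi*0.034*87*63.5/ln(0.057/0.045) = 4992.58 W

4992.58 W


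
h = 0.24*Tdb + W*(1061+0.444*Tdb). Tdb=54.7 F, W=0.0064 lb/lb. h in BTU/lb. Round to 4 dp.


h = 0.24*54.7 + 0.0064*(1061+0.444*54.7) = 20.0738 BTU/lb

20.0738 BTU/lb


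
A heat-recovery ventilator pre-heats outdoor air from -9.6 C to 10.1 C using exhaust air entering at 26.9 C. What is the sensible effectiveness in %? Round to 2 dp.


eff = (10.1-(-9.6))/(26.9-(-9.6))*100 = 53.97 %

53.97 %


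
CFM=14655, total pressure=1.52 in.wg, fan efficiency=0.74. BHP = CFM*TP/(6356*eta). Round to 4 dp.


BHP = 14655 * 1.52 / (6356 * 0.74) = 4.7360 hp

4.7360 hp


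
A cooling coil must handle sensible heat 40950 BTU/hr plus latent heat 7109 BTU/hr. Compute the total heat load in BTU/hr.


Qt = 40950 + 7109 = 48059 BTU/hr

48059 BTU/hr


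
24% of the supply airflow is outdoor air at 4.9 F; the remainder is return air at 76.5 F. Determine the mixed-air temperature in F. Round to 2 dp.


T_mix = 0.24*4.9 + 0.76*76.5 = 59.32 F

59.32 F


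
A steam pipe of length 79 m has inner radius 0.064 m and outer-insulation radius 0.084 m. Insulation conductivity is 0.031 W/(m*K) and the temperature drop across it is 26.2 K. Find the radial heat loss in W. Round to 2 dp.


Q = 2*pi*0.031*79*26.2/ln(0.084/0.064) = 1482.54 W

1482.54 W


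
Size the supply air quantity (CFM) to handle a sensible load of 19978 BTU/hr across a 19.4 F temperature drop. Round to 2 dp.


CFM = 19978 / (1.08 * 19.4) = 953.51

953.51 CFM


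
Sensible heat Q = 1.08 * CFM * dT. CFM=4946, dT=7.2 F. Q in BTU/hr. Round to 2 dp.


Q = 1.08 * 4946 * 7.2 = 38460.10 BTU/hr

38460.10 BTU/hr


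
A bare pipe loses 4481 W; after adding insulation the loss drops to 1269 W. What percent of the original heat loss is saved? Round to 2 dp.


Savings = ((4481-1269)/4481)*100 = 71.68 %

71.68 %


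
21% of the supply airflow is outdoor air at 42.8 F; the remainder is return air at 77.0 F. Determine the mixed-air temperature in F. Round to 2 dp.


T_mix = 0.21*42.8 + 0.79*77.0 = 69.82 F

69.82 F


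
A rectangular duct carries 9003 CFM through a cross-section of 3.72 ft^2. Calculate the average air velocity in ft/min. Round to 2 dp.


V = 9003 / 3.72 = 2420.16 ft/min

2420.16 ft/min


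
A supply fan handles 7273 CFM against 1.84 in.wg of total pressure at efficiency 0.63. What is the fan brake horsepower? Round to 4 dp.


BHP = 7273 * 1.84 / (6356 * 0.63) = 3.3420 hp

3.3420 hp


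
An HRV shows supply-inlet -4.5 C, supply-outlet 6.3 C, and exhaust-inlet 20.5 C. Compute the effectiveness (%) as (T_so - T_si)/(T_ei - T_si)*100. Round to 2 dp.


eff = (6.3-(-4.5))/(20.5-(-4.5))*100 = 43.20 %

43.20 %


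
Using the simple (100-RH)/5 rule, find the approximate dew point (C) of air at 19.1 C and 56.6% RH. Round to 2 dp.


Td = 19.1 - (100-56.6)/5 = 10.42 C

10.42 C


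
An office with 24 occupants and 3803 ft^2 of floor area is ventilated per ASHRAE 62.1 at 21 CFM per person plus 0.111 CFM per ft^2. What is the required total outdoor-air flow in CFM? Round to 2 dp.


Total = 24*21 + 3803*0.111 = 926.13 CFM

926.13 CFM


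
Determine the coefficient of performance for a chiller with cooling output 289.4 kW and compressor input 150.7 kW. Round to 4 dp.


COP = 289.4 / 150.7 = 1.9204

1.9204


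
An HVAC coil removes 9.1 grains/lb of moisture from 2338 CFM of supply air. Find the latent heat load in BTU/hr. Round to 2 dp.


Q = 0.68 * 2338 * 9.1 = 14467.54 BTU/hr

14467.54 BTU/hr


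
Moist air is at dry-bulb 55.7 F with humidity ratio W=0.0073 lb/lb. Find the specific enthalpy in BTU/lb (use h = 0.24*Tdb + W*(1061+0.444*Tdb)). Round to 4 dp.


h = 0.24*55.7 + 0.0073*(1061+0.444*55.7) = 21.2938 BTU/lb

21.2938 BTU/lb


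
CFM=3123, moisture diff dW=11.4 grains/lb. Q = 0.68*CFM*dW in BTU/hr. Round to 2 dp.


Q = 0.68 * 3123 * 11.4 = 24209.50 BTU/hr

24209.50 BTU/hr


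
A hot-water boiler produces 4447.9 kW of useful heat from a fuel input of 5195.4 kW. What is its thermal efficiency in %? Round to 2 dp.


eta = (4447.9/5195.4)*100 = 85.61 %

85.61 %


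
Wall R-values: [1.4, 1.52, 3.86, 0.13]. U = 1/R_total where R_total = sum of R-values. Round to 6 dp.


R_total = 1.4 + 1.52 + 3.86 + 0.13 = 6.91
U = 1/6.91 = 0.144718

0.144718


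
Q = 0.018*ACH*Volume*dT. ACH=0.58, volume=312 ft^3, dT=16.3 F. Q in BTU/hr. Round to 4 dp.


Q = 0.018 * 0.58 * 312 * 16.3 = 53.0937 BTU/hr

53.0937 BTU/hr


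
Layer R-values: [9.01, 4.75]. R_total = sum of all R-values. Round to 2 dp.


R_total = 9.01 + 4.75 = 13.76

13.76


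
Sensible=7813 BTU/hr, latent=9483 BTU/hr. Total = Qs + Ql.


Qt = 7813 + 9483 = 17296 BTU/hr

17296 BTU/hr


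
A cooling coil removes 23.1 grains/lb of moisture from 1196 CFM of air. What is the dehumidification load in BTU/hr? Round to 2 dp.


Q = 0.68 * 1196 * 23.1 = 18786.77 BTU/hr

18786.77 BTU/hr


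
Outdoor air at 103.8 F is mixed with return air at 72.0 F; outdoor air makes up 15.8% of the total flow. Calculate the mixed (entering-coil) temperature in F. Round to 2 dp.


T_mix = 72.0 + (15.8/100)*(103.8-72.0) = 77.02 F

77.02 F


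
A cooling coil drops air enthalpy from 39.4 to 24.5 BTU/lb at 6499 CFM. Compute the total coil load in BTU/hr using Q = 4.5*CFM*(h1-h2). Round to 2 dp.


Q = 4.5 * 6499 * (39.4 - 24.5) = 435757.95 BTU/hr

435757.95 BTU/hr


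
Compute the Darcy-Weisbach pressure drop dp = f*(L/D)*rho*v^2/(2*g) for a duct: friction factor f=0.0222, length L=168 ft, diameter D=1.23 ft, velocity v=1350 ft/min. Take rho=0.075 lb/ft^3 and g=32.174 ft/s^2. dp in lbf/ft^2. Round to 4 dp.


v_fps = 1350/60 = 22.5 ft/s
dp = 0.0222*(168/1.23)*0.075*22.5^2/(2*32.174) = 1.7892 lbf/ft^2

1.7892 lbf/ft^2


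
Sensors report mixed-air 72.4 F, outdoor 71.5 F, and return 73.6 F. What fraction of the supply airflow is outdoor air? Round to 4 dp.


frac = (72.4 - 73.6) / (71.5 - 73.6) = 0.5714

0.5714


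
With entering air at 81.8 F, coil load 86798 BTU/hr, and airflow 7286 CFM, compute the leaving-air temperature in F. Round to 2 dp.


dT = 86798/(1.08*7286) = 11.0305
T_leave = 81.8 - 11.0305 = 70.77 F

70.77 F


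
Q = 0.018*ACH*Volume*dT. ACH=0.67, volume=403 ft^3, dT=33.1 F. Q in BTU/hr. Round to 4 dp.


Q = 0.018 * 0.67 * 403 * 33.1 = 160.8720 BTU/hr

160.8720 BTU/hr


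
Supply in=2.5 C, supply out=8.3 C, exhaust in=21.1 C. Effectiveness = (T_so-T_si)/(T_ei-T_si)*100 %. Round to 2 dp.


eff = (8.3-2.5)/(21.1-2.5)*100 = 31.18 %

31.18 %


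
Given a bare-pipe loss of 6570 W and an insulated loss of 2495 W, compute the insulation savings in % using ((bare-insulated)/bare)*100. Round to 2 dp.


Savings = ((6570-2495)/6570)*100 = 62.02 %

62.02 %


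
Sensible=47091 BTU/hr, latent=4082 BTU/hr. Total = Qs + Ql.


Qt = 47091 + 4082 = 51173 BTU/hr

51173 BTU/hr


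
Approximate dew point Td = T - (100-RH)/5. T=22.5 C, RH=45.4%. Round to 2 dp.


Td = 22.5 - (100-45.4)/5 = 11.58 C

11.58 C


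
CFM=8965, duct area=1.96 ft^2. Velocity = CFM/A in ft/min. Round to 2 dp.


V = 8965 / 1.96 = 4573.98 ft/min

4573.98 ft/min


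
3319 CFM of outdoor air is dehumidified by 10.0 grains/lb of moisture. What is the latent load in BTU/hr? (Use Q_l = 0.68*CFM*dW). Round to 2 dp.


Q = 0.68 * 3319 * 10.0 = 22569.20 BTU/hr

22569.20 BTU/hr


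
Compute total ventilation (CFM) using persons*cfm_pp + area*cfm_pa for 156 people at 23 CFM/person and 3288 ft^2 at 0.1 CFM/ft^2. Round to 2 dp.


Total = 156*23 + 3288*0.1 = 3916.80 CFM

3916.80 CFM


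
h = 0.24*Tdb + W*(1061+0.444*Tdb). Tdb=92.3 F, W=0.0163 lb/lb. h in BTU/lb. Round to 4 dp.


h = 0.24*92.3 + 0.0163*(1061+0.444*92.3) = 40.1143 BTU/lb

40.1143 BTU/lb


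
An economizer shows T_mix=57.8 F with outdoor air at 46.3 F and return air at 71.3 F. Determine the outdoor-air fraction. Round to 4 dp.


frac = (57.8 - 71.3) / (46.3 - 71.3) = 0.5400

0.5400


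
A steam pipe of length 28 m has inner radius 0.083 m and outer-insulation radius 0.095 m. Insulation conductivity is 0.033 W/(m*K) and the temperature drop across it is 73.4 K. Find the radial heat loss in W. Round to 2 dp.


Q = 2*pi*0.033*28*73.4/ln(0.095/0.083) = 3155.71 W

3155.71 W


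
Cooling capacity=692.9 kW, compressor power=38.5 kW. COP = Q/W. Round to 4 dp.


COP = 692.9 / 38.5 = 17.9974

17.9974


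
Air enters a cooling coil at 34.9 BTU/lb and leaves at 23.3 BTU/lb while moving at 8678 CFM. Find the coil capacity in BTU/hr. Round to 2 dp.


Q = 4.5 * 8678 * (34.9 - 23.3) = 452991.60 BTU/hr

452991.60 BTU/hr


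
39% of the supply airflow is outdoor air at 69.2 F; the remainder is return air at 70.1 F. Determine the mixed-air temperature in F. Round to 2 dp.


T_mix = 0.39*69.2 + 0.61*70.1 = 69.75 F

69.75 F


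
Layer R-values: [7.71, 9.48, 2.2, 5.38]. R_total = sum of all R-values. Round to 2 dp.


R_total = 7.71 + 9.48 + 2.2 + 5.38 = 24.77

24.77


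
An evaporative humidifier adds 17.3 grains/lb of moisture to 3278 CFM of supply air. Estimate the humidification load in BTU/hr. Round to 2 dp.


Q = 0.68 * 3278 * 17.3 = 38562.39 BTU/hr

38562.39 BTU/hr


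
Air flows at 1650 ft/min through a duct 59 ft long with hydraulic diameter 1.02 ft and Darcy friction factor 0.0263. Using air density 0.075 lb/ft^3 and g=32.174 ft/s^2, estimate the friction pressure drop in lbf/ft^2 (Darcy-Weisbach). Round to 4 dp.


v_fps = 1650/60 = 27.5 ft/s
dp = 0.0263*(59/1.02)*0.075*27.5^2/(2*32.174) = 1.3409 lbf/ft^2

1.3409 lbf/ft^2


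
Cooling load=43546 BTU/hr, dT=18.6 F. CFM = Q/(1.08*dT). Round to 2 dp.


CFM = 43546 / (1.08 * 18.6) = 2167.76

2167.76 CFM


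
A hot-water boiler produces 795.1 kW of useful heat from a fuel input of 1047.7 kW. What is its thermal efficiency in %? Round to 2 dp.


eta = (795.1/1047.7)*100 = 75.89 %

75.89 %


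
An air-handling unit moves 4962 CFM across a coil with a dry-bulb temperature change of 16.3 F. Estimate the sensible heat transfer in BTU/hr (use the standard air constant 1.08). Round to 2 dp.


Q = 1.08 * 4962 * 16.3 = 87351.05 BTU/hr

87351.05 BTU/hr


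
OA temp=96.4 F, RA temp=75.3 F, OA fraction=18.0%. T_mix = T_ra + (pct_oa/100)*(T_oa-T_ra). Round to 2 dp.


T_mix = 75.3 + (18.0/100)*(96.4-75.3) = 79.10 F

79.10 F


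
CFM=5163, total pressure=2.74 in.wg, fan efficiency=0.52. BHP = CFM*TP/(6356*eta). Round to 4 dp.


BHP = 5163 * 2.74 / (6356 * 0.52) = 4.2802 hp

4.2802 hp


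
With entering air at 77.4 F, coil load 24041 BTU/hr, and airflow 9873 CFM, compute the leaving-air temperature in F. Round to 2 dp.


dT = 24041/(1.08*9873) = 2.2547
T_leave = 77.4 - 2.2547 = 75.15 F

75.15 F


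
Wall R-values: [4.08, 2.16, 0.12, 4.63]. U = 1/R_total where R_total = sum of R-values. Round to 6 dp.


R_total = 4.08 + 2.16 + 0.12 + 4.63 = 10.99
U = 1/10.99 = 0.090992

0.090992


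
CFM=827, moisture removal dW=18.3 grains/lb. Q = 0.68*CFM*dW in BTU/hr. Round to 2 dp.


Q = 0.68 * 827 * 18.3 = 10291.19 BTU/hr

10291.19 BTU/hr


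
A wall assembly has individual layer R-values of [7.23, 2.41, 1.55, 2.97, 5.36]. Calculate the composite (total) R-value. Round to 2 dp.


R_total = 7.23 + 2.41 + 1.55 + 2.97 + 5.36 = 19.52

19.52


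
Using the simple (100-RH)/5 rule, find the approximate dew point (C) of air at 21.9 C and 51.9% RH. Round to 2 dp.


Td = 21.9 - (100-51.9)/5 = 12.28 C

12.28 C


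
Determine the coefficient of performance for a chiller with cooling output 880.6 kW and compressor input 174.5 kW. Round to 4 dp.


COP = 880.6 / 174.5 = 5.0464

5.0464


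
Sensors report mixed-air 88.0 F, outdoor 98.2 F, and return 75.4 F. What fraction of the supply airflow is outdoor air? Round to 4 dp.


frac = (88.0 - 75.4) / (98.2 - 75.4) = 0.5526

0.5526


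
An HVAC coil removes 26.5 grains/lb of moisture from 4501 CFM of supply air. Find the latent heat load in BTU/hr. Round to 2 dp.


Q = 0.68 * 4501 * 26.5 = 81108.02 BTU/hr

81108.02 BTU/hr


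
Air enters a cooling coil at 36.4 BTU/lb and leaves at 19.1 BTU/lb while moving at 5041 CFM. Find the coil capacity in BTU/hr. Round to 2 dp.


Q = 4.5 * 5041 * (36.4 - 19.1) = 392441.85 BTU/hr

392441.85 BTU/hr


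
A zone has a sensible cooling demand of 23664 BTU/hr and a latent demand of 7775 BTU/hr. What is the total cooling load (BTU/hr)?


Qt = 23664 + 7775 = 31439 BTU/hr

31439 BTU/hr


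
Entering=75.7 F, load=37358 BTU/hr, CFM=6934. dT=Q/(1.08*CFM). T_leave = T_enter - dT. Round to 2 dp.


dT = 37358/(1.08*6934) = 4.9886
T_leave = 75.7 - 4.9886 = 70.71 F

70.71 F


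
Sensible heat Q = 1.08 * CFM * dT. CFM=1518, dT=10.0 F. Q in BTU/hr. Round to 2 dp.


Q = 1.08 * 1518 * 10.0 = 16394.40 BTU/hr

16394.40 BTU/hr


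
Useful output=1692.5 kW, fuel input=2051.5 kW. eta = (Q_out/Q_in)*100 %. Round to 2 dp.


eta = (1692.5/2051.5)*100 = 82.50 %

82.50 %


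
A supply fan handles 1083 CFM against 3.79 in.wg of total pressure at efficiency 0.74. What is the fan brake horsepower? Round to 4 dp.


BHP = 1083 * 3.79 / (6356 * 0.74) = 0.8727 hp

0.8727 hp


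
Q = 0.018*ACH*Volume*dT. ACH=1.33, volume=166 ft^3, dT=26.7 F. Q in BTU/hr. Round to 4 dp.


Q = 0.018 * 1.33 * 166 * 26.7 = 106.1069 BTU/hr

106.1069 BTU/hr


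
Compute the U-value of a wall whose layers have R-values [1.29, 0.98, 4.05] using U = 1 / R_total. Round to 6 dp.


R_total = 1.29 + 0.98 + 4.05 = 6.32
U = 1/6.32 = 0.158228

0.158228


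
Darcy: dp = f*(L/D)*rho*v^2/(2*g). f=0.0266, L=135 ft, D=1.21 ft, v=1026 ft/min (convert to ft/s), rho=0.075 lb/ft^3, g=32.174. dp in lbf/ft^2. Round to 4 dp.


v_fps = 1026/60 = 17.1 ft/s
dp = 0.0266*(135/1.21)*0.075*17.1^2/(2*32.174) = 1.0115 lbf/ft^2

1.0115 lbf/ft^2


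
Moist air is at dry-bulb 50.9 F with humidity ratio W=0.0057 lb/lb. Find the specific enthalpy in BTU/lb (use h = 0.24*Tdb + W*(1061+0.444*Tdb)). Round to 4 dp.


h = 0.24*50.9 + 0.0057*(1061+0.444*50.9) = 18.3925 BTU/lb

18.3925 BTU/lb


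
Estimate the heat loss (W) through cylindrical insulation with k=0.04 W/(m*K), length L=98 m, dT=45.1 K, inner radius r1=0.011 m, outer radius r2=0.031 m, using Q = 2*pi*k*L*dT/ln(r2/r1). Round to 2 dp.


Q = 2*pi*0.04*98*45.1/ln(0.031/0.011) = 1072.12 W

1072.12 W


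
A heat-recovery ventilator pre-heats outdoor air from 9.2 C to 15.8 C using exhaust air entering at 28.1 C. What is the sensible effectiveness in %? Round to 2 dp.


eff = (15.8-9.2)/(28.1-9.2)*100 = 34.92 %

34.92 %


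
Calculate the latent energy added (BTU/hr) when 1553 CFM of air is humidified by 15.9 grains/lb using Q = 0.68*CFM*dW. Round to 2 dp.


Q = 0.68 * 1553 * 15.9 = 16791.04 BTU/hr

16791.04 BTU/hr


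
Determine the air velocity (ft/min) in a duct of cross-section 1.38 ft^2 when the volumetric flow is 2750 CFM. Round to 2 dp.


V = 2750 / 1.38 = 1992.75 ft/min

1992.75 ft/min


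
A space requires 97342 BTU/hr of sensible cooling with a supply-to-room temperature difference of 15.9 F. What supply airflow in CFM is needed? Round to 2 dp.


CFM = 97342 / (1.08 * 15.9) = 5668.65

5668.65 CFM


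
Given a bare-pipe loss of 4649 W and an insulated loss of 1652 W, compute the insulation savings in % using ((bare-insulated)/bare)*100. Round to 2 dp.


Savings = ((4649-1652)/4649)*100 = 64.47 %

64.47 %


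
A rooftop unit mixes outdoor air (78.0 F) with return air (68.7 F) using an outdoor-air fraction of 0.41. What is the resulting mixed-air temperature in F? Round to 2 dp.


T_mix = 0.41*78.0 + 0.59*68.7 = 72.51 F

72.51 F


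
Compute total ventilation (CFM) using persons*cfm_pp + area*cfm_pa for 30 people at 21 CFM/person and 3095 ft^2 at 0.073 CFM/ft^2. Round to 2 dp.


Total = 30*21 + 3095*0.073 = 855.94 CFM

855.94 CFM


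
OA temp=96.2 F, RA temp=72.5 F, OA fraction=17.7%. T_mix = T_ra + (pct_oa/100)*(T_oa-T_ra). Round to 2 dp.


T_mix = 72.5 + (17.7/100)*(96.2-72.5) = 76.69 F

76.69 F


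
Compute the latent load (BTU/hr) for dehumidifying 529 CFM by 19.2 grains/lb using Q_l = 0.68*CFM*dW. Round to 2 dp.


Q = 0.68 * 529 * 19.2 = 6906.62 BTU/hr

6906.62 BTU/hr


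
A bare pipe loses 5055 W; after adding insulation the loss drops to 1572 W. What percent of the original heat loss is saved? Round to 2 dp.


Savings = ((5055-1572)/5055)*100 = 68.90 %

68.90 %


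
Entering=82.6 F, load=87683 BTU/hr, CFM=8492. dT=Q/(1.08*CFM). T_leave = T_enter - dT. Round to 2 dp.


dT = 87683/(1.08*8492) = 9.5605
T_leave = 82.6 - 9.5605 = 73.04 F

73.04 F


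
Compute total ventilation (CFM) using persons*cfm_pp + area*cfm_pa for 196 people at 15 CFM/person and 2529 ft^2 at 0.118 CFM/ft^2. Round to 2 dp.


Total = 196*15 + 2529*0.118 = 3238.42 CFM

3238.42 CFM


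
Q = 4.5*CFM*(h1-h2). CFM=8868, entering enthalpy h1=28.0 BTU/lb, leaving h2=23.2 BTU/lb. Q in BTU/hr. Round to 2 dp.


Q = 4.5 * 8868 * (28.0 - 23.2) = 191548.80 BTU/hr

191548.80 BTU/hr


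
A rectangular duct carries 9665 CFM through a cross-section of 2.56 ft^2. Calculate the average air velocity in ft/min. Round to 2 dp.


V = 9665 / 2.56 = 3775.39 ft/min

3775.39 ft/min


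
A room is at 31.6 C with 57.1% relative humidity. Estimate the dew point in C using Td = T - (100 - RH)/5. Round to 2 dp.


Td = 31.6 - (100-57.1)/5 = 23.02 C

23.02 C


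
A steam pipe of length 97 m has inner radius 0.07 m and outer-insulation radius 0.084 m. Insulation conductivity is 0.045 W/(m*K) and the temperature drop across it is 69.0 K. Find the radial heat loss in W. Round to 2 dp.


Q = 2*pi*0.045*97*69.0/ln(0.084/0.07) = 10379.47 W

10379.47 W


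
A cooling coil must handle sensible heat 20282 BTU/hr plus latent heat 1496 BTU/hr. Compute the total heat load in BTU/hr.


Qt = 20282 + 1496 = 21778 BTU/hr

21778 BTU/hr


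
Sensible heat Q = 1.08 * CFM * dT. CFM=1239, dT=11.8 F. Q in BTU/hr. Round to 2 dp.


Q = 1.08 * 1239 * 11.8 = 15789.82 BTU/hr

15789.82 BTU/hr


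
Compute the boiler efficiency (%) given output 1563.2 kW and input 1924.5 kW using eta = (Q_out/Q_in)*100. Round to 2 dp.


eta = (1563.2/1924.5)*100 = 81.23 %

81.23 %


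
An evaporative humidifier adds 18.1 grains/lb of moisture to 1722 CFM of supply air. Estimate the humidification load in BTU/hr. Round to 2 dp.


Q = 0.68 * 1722 * 18.1 = 21194.38 BTU/hr

21194.38 BTU/hr


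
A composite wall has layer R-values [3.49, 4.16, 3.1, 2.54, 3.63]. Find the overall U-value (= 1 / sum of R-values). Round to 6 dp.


R_total = 3.49 + 4.16 + 3.1 + 2.54 + 3.63 = 16.92
U = 1/16.92 = 0.059102

0.059102


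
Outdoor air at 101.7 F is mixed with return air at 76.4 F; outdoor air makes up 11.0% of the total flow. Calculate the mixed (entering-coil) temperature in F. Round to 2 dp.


T_mix = 76.4 + (11.0/100)*(101.7-76.4) = 79.18 F

79.18 F
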